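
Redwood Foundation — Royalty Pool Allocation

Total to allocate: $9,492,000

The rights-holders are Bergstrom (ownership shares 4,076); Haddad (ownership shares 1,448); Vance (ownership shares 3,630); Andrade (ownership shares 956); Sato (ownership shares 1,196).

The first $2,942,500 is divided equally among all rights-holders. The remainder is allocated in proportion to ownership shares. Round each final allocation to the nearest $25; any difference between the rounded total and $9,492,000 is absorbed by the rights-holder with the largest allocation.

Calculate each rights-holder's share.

$2,942,500 shared equally gives $588,500 per rights-holder.
Remainder $6,549,500 by ownership shares (total 11,306): Bergstrom 2,361,203.08 → $2,361,200; Haddad 838,817.97 → $838,825; Vance 2,102,837.87 → $2,102,850; Andrade 553,805.24 → $553,800; Sato 692,835.84 → $692,825.
Totals: Bergstrom $588,500 + $2,361,200 = $2,949,700; Haddad $588,500 + $838,825 = $1,427,325; Vance $588,500 + $2,102,850 = $2,691,350; Andrade $588,500 + $553,800 = $1,142,300; Sato $588,500 + $692,825 = $1,281,325.

Bergstrom: $2,949,700; Haddad: $1,427,325; Vance: $2,691,350; Andrade: $1,142,300; Sato: $1,281,325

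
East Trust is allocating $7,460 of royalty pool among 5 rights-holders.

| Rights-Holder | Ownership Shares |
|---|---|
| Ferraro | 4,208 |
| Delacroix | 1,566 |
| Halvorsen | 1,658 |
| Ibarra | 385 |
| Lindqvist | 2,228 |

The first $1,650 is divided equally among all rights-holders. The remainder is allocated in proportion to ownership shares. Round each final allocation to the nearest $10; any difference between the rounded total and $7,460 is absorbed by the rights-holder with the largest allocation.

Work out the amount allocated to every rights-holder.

First tranche $1,650 split equally: $330 each.
Remainder $5,810 by ownership shares (total 10,045): Ferraro 2,433.90 → $2,430; Delacroix 905.77 → $910; Halvorsen 958.98 → $960; Ibarra 222.68 → $220; Lindqvist 1,288.67 → $1,290.
Totals: Ferraro $330 + $2,430 = $2,760; Delacroix $330 + $910 = $1,240; Halvorsen $330 + $960 = $1,290; Ibarra $330 + $220 = $550; Lindqvist $330 + $1,290 = $1,620.

Ferraro: $2,760 | Delacroix: $1,240 | Halvorsen: $1,290 | Ibarra: $550 | Lindqvist: $1,620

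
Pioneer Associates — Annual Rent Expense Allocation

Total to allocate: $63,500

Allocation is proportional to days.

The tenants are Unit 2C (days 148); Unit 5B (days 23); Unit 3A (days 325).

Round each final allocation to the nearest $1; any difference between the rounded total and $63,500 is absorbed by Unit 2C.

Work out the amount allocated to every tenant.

Unit 2C: $18,947 | Unit 5B: $2,945 | Unit 3A: $41,608

Combined days = 496.
Unrounded shares: Unit 2C 148/496 × $63,500 = 18,947.58; Unit 5B 23/496 × $63,500 = 2,944.56; Unit 3A 325/496 × $63,500 = 41,607.86.
After rounding ($1): Unit 2C $18,948; Unit 5B $2,945; Unit 3A $41,608. Sum = $63,501.
Difference $63,500 − $63,501 = −$1 applied to Unit 2C: Unit 2C becomes $18,947.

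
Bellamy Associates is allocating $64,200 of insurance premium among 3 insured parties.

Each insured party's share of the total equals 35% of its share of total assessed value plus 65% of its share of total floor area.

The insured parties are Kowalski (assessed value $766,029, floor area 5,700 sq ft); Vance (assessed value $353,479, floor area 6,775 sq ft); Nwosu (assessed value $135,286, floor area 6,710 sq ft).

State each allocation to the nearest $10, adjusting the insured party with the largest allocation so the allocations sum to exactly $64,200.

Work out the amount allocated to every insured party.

Kowalski: $26,110; Vance: $21,070; Nwosu: $17,020

Totals — assessed value 1,254,794, floor area 19,185.
Combined weights (35% assessed value + 65% floor area): Kowalski 0.4068; Vance 0.3281; Nwosu 0.2651.
Proportional shares: Kowalski 26,115.81; Vance 21,066.41; Nwosu 17,017.78.
Rounded to nearest $10: Kowalski $26,120; Vance $21,070; Nwosu $17,020. Sum = $64,210.
Difference $64,200 − $64,210 = −$10 applied to largest allocation (Kowalski): Kowalski becomes $26,110.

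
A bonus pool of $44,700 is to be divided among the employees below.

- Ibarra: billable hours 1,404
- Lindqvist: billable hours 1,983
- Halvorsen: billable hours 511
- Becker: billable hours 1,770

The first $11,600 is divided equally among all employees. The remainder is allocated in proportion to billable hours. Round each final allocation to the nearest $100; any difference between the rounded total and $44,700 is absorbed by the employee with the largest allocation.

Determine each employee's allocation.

Ibarra: $11,100 · Lindqvist: $14,500 · Halvorsen: $5,900 · Becker: $13,200

Equal tier: $11,600 ÷ 4 = $2,900 apiece.
Remainder $33,100 by billable hours (total 5,668): Ibarra 8,199.08 → $8,200; Lindqvist 11,580.33 → $11,600; Halvorsen 2,984.14 → $3,000; Becker 10,336.45 → $10,300.
Totals: Ibarra $2,900 + $8,200 = $11,100; Lindqvist $2,900 + $11,600 = $14,500; Halvorsen $2,900 + $3,000 = $5,900; Becker $2,900 + $10,300 = $13,200.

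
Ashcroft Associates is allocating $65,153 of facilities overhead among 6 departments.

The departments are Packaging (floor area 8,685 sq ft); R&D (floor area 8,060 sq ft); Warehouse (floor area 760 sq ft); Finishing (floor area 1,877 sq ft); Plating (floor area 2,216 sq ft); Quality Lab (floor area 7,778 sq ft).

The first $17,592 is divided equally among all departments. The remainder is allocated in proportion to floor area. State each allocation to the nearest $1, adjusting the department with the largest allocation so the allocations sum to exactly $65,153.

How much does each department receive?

Equal tier: $17,592 ÷ 6 = $2,932 apiece.
Remainder $47,561 by floor area (total 29,376): Packaging 14,061.39 → $14,061; R&D 13,049.48 → $13,049; Warehouse 1,230.47 → $1,230; Finishing 3,038.94 → $3,039; Plating 3,587.80 → $3,588; Quality Lab 12,592.91 → $12,593.
Rounding difference +$1 on remainder applied to Packaging.
Totals: Packaging $2,932 + $14,062 = $16,994; R&D $2,932 + $13,049 = $15,981; Warehouse $2,932 + $1,230 = $4,162; Finishing $2,932 + $3,039 = $5,971; Plating $2,932 + $3,588 = $6,520; Quality Lab $2,932 + $12,593 = $15,525.

Packaging: $16,994 | R&D: $15,981 | Warehouse: $4,162 | Finishing: $5,971 | Plating: $6,520 | Quality Lab: $15,525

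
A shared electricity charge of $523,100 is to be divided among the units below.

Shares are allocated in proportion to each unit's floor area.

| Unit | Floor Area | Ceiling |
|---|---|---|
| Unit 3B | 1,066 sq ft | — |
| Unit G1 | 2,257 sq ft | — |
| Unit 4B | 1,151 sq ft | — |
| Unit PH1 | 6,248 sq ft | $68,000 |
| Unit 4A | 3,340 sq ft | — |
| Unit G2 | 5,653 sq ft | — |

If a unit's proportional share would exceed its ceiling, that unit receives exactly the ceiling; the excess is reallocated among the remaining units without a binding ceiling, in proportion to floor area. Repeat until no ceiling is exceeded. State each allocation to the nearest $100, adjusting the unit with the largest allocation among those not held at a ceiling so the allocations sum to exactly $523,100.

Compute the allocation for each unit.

Combined floor area = 19,715.
Pro-rata shares before constraints: Unit 3B 28,284.28; Unit G1 59,885.20; Unit 4B 30,539.59; Unit PH1 165,778.79; Unit 4A 88,620.54; Unit G2 149,991.60.
Held at cap: Unit PH1 ($68,000); residual $455,100 reallocated over remaining floor area 13,467.
Shares after redistribution: Unit 3B 36,024.10 → $36,000; Unit G1 76,272.42 → $76,300; Unit 4B 38,896.57 → $38,900; Unit 4A 112,871.02 → $112,900; Unit G2 191,035.89 → $191,000.

Unit 3B: $36,000 · Unit G1: $76,300 · Unit 4B: $38,900 · Unit PH1: $68,000 · Unit 4A: $112,900 · Unit G2: $191,000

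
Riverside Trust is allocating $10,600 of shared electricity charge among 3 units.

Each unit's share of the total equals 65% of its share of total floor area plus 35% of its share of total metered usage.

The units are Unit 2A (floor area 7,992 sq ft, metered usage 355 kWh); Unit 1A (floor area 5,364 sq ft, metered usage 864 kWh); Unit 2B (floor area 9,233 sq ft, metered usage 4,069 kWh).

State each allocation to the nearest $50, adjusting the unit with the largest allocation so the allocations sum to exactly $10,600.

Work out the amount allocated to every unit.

Unit 2A: $2,700 | Unit 1A: $2,250 | Unit 2B: $5,650

Totals — floor area 22,589, metered usage 5,288.
Composite weights (65% floor area + 35% metered usage): Unit 2A 0.2535; Unit 1A 0.2115; Unit 2B 0.5350.
Unrounded shares: Unit 2A 2,686.75; Unit 1A 2,242.28; Unit 2B 5,670.97.
After rounding ($50): Unit 2A $2,700; Unit 1A $2,250; Unit 2B $5,650. Sum = $10,600.
Sum already equals the total — no adjustment.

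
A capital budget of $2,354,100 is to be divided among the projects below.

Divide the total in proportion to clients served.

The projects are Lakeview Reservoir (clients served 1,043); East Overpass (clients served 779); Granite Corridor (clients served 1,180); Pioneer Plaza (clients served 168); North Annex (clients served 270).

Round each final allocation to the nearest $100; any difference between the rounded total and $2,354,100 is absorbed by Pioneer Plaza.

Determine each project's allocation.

Lakeview Reservoir: $713,800 · East Overpass: $533,100 · Granite Corridor: $807,500 · Pioneer Plaza: $114,900 · North Annex: $184,800

Total clients served = 3,440.
Unrounded shares: Lakeview Reservoir 1,043/3,440 × $2,354,100 = 713,757.65; East Overpass 779/3,440 × $2,354,100 = 533,094.16; Granite Corridor 1,180/3,440 × $2,354,100 = 807,511.05; Pioneer Plaza 168/3,440 × $2,354,100 = 114,967.67; North Annex 270/3,440 × $2,354,100 = 184,769.48.
At nearest $100: Lakeview Reservoir $713,800; East Overpass $533,100; Granite Corridor $807,500; Pioneer Plaza $115,000; North Annex $184,800. Sum = $2,354,200.
Difference $2,354,100 − $2,354,200 = −$100 applied to Pioneer Plaza: Pioneer Plaza becomes $114,900.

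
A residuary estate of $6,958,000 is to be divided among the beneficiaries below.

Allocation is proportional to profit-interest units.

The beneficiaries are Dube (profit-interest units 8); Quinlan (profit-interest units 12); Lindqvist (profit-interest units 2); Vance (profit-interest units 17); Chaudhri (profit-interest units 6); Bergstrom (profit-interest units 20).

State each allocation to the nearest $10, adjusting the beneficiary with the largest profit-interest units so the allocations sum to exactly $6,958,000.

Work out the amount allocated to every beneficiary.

Dube: $856,370 · Quinlan: $1,284,550 · Lindqvist: $214,090 · Vance: $1,819,780 · Chaudhri: $642,280 · Bergstrom: $2,140,930

Sum of profit-interest units: 65.
Proportional shares: Dube 8/65 × $6,958,000 = 856,369.23; Quinlan 12/65 × $6,958,000 = 1,284,553.85; Lindqvist 2/65 × $6,958,000 = 214,092.31; Vance 17/65 × $6,958,000 = 1,819,784.62; Chaudhri 6/65 × $6,958,000 = 642,276.92; Bergstrom 20/65 × $6,958,000 = 2,140,923.08.
Rounded to nearest $10: Dube $856,370; Quinlan $1,284,550; Lindqvist $214,090; Vance $1,819,780; Chaudhri $642,280; Bergstrom $2,140,920. Sum = $6,957,990.
Difference $6,958,000 − $6,957,990 = +$10 applied to largest profit-interest units (Bergstrom): Bergstrom becomes $2,140,930.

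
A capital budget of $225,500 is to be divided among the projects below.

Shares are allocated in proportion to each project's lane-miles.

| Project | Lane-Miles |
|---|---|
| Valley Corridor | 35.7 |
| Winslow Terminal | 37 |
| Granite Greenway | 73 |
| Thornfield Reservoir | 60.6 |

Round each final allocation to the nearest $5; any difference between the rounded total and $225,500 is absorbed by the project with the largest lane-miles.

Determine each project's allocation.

Sum of lane-miles: 206.3.
Pro-rata amounts: Valley Corridor 35.7/206.3 × $225,500 = 39,022.54; Winslow Terminal 37/206.3 × $225,500 = 40,443.53; Granite Greenway 73/206.3 × $225,500 = 79,793.99; Thornfield Reservoir 60.6/206.3 × $225,500 = 66,239.94.
After rounding ($5): Valley Corridor $39,025; Winslow Terminal $40,445; Granite Greenway $79,795; Thornfield Reservoir $66,240. Sum = $225,505.
Difference $225,500 − $225,505 = −$5 applied to largest lane-miles (Granite Greenway): Granite Greenway becomes $79,790.

Valley Corridor: $39,025; Winslow Terminal: $40,445; Granite Greenway: $79,790; Thornfield Reservoir: $66,240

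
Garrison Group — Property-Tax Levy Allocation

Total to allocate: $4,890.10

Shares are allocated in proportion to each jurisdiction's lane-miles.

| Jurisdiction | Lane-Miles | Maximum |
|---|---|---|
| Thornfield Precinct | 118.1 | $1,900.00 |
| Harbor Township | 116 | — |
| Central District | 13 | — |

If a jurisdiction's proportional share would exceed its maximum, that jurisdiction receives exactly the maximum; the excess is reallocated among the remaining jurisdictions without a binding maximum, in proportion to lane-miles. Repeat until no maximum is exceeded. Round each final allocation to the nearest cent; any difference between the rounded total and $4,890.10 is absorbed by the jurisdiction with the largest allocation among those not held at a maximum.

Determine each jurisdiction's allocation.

Total lane-miles = 247.1.
Proportional shares (ignoring caps): Thornfield Precinct 2,337.1947; Harbor Township 2,295.6358; Central District 257.2695.
Cap binds for Thornfield Precinct ($1,900.00); balance $2,990.10 reallocated over remaining lane-miles 129.
Shares after redistribution: Harbor Township 2,688.7721 → $2,688.77; Central District 301.3279 → $301.33.

Thornfield Precinct: $1,900.00 · Harbor Township: $2,688.77 · Central District: $301.33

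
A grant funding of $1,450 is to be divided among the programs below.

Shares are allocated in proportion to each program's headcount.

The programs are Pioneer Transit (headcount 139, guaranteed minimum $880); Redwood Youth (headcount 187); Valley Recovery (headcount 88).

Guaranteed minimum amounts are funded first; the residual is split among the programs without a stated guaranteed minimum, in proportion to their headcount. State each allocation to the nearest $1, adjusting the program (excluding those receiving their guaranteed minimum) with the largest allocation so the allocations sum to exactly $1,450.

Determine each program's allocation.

Fund the minimums — Pioneer Transit $880. Balance $570.
Balance split over remaining headcount 275: Redwood Youth 387.60 → $388; Valley Recovery 182.40 → $182.

Pioneer Transit: $880; Redwood Youth: $388; Valley Recovery: $182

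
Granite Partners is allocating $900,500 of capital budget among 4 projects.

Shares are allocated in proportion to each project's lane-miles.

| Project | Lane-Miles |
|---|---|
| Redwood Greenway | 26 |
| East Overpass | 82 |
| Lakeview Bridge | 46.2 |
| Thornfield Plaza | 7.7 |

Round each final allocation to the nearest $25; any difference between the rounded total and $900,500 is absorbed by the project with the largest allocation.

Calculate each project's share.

Redwood Greenway: $144,625; East Overpass: $456,075; Lakeview Bridge: $256,975; Thornfield Plaza: $42,825

Combined lane-miles = 161.9.
Unrounded shares: Redwood Greenway 26/161.9 × $900,500 = 144,613.96; East Overpass 82/161.9 × $900,500 = 456,090.18; Lakeview Bridge 46.2/161.9 × $900,500 = 256,967.88; Thornfield Plaza 7.7/161.9 × $900,500 = 42,827.98.
At nearest $25: Redwood Greenway $144,625; East Overpass $456,100; Lakeview Bridge $256,975; Thornfield Plaza $42,825. Sum = $900,525.
Difference $900,500 − $900,525 = −$25 applied to largest allocation (East Overpass): East Overpass becomes $456,075.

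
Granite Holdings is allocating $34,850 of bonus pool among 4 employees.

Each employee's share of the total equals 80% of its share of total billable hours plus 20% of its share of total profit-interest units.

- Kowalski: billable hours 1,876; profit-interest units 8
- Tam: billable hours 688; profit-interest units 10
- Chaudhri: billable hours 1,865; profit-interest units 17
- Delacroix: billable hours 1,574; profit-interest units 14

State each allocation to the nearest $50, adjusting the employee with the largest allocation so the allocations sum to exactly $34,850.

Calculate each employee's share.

Billable hours total 6,003; profit-interest units total 49.
Blended shares (80% billable hours + 20% profit-interest units): Kowalski 0.2827; Tam 0.1325; Chaudhri 0.3179; Delacroix 0.2669.
Proportional shares: Kowalski 9,850.75; Tam 4,617.76; Chaudhri 11,079.87; Delacroix 9,301.63.
At nearest $50: Kowalski $9,850; Tam $4,600; Chaudhri $11,100; Delacroix $9,300. Sum = $34,850.
No rounding difference to absorb.

Kowalski: $9,850; Tam: $4,600; Chaudhri: $11,100; Delacroix: $9,300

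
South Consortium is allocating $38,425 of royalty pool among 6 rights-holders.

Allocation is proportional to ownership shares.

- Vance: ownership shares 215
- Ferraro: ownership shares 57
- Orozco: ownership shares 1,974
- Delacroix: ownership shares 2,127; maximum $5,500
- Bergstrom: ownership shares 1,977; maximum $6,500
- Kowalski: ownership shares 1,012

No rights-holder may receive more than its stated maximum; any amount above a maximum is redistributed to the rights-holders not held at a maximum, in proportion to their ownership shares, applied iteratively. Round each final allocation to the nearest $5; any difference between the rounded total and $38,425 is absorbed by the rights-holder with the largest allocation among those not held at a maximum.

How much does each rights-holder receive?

Vance: $1,745 | Ferraro: $460 | Orozco: $16,010 | Delacroix: $5,500 | Bergstrom: $6,500 | Kowalski: $8,210

Total ownership shares = 7,362.
Proportional shares (ignoring caps): Vance 1,122.16; Ferraro 297.504; Orozco 10,303.04; Delacroix 11,101.60; Bergstrom 10,318.69; Kowalski 5,282.00.
Held at cap: Delacroix ($5,500), Bergstrom ($6,500); residual $26,425 reallocated over remaining ownership shares 3,258.
Shares after redistribution: Vance 1,743.82 → $1,745; Ferraro 462.32 → $460; Orozco 16,010.73 → $16,010; Kowalski 8,208.13 → $8,210.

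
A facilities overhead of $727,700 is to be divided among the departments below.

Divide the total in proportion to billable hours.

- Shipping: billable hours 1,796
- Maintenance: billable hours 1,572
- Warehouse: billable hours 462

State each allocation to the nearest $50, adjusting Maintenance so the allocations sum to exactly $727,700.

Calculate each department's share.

Combined billable hours = 3,830.
Raw shares: Shipping 1,796/3,830 × $727,700 = 341,240.00; Maintenance 1,572/3,830 × $727,700 = 298,680.00; Warehouse 462/3,830 × $727,700 = 87,780.00.
At nearest $50: Shipping $341,250; Maintenance $298,700; Warehouse $87,800. Sum = $727,750.
Difference $727,700 − $727,750 = −$50 applied to Maintenance: Maintenance becomes $298,650.

Shipping: $341,250; Maintenance: $298,650; Warehouse: $87,800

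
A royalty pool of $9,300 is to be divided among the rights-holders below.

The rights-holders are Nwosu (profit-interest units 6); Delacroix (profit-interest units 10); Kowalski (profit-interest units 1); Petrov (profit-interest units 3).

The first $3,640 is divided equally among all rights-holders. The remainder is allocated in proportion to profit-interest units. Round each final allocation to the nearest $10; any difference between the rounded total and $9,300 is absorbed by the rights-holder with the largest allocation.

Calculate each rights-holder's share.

Nwosu: $2,610 | Delacroix: $3,740 | Kowalski: $1,190 | Petrov: $1,760

$3,640 shared equally gives $910 per rights-holder.
Remainder $5,660 by profit-interest units (total 20): Nwosu 1,698.00 → $1,700; Delacroix 2,830.00 → $2,830; Kowalski 283.00 → $280; Petrov 849.00 → $850.
Totals: Nwosu $910 + $1,700 = $2,610; Delacroix $910 + $2,830 = $3,740; Kowalski $910 + $280 = $1,190; Petrov $910 + $850 = $1,760.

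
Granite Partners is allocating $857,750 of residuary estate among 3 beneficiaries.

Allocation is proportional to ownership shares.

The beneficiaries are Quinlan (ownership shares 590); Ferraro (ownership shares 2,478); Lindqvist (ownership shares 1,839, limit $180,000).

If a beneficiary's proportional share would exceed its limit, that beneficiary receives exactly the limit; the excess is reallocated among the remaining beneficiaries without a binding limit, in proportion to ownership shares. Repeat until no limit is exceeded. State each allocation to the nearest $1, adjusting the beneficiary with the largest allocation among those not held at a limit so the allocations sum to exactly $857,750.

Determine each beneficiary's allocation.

Quinlan: $130,337 · Ferraro: $547,413 · Lindqvist: $180,000

Ownership shares total: 4,907.
Unconstrained shares: Quinlan 103,132.77; Ferraro 433,157.63; Lindqvist 321,459.60.
Capped: Lindqvist ($180,000); residual $677,750 reallocated over remaining ownership shares 3,068.
Shares after redistribution: Quinlan 130,336.54 → $130,337; Ferraro 547,413.46 → $547,413.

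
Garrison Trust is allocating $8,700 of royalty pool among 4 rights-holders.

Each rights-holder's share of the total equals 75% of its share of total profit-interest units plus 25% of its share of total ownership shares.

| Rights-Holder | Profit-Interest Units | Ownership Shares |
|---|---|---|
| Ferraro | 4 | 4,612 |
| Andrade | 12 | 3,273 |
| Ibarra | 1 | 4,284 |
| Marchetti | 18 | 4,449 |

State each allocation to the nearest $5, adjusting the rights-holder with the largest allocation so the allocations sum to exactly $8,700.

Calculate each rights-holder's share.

Totals — profit-interest units 35, ownership shares 16,618.
Composite weights (75% profit-interest units + 25% ownership shares): Ferraro 0.1551; Andrade 0.3064; Ibarra 0.0859; Marchetti 0.4526.
Unrounded shares: Ferraro 1,349.34; Andrade 2,665.52; Ibarra 747.13; Marchetti 3,938.01.
Rounded to nearest $5: Ferraro $1,350; Andrade $2,665; Ibarra $745; Marchetti $3,940. Sum = $8,700.
Sum already equals the total — no adjustment.

Ferraro: $1,350 | Andrade: $2,665 | Ibarra: $745 | Marchetti: $3,940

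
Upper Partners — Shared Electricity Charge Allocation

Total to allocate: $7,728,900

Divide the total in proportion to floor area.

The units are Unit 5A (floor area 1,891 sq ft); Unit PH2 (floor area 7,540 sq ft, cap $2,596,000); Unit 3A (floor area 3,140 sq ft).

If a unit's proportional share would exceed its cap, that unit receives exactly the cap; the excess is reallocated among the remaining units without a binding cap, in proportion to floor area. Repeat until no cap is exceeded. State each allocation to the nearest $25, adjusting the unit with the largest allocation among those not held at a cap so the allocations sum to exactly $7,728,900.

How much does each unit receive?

Floor area total: 12,571.
Unconstrained shares: Unit 5A 1,162,624.29; Unit PH2 4,635,741.47; Unit 3A 1,930,534.25.
Held at cap: Unit PH2 ($2,596,000); remaining pool $5,132,900 reallocated over remaining floor area 5,031.
Remaining shares: Unit 5A 1,929,301.11 → $1,929,300; Unit 3A 3,203,598.89 → $3,203,600.

Unit 5A: $1,929,300 | Unit PH2: $2,596,000 | Unit 3A: $3,203,600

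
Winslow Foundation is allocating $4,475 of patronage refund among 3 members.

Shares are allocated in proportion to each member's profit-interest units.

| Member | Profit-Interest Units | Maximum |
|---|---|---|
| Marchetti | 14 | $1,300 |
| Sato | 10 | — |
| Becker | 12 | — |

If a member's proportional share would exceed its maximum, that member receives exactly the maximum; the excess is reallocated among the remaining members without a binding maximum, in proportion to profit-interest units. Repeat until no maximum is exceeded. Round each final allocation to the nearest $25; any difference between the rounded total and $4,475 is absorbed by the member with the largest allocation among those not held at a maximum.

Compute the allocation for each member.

Total profit-interest units = 36.
Proportional shares (ignoring caps): Marchetti 1,740.28; Sato 1,243.06; Becker 1,491.67.
Capped: Marchetti ($1,300); residual $3,175 reallocated over remaining profit-interest units 22.
Redistributed shares: Sato 1,443.18 → $1,450; Becker 1,731.82 → $1,725.

Marchetti: $1,300 | Sato: $1,450 | Becker: $1,725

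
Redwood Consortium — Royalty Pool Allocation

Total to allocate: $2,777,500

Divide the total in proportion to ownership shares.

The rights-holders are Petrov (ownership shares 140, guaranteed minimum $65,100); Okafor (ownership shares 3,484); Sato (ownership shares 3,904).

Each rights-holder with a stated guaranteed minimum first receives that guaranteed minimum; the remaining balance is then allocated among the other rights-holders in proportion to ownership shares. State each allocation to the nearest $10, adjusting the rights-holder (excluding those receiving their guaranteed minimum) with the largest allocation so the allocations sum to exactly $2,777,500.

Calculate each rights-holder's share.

Petrov: $65,100; Okafor: $1,279,100; Sato: $1,433,300

Fund the minimums — Petrov $65,100. Remaining pool $2,712,400.
Remaining pool split over remaining ownership shares 7,388: Okafor 1,279,101.46 → $1,279,100; Sato 1,433,298.54 → $1,433,300.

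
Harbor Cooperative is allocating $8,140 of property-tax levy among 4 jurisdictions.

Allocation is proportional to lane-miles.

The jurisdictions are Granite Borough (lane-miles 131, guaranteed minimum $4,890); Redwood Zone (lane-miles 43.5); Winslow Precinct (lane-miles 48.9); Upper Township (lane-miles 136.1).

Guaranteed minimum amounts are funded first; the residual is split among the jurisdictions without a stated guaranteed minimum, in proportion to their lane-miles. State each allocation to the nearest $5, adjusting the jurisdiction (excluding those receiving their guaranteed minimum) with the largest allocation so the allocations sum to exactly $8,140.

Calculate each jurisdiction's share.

Granite Borough: $4,890; Redwood Zone: $620; Winslow Precinct: $695; Upper Township: $1,935

Guaranteed amounts: Granite Borough $4,890. Balance $3,250.
Balance split over remaining lane-miles 228.5: Redwood Zone 618.71 → $620; Winslow Precinct 695.51 → $695; Upper Township 1,935.78 → $1,935.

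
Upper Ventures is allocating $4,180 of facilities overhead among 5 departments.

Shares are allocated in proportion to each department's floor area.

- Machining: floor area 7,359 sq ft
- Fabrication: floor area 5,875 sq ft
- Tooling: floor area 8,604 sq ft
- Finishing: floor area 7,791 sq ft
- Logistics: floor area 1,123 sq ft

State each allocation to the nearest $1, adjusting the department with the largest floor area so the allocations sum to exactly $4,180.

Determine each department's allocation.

Machining: $1,000 · Fabrication: $799 · Tooling: $1,169 · Finishing: $1,059 · Logistics: $153

Combined floor area = 7,359 + 5,875 + 8,604 + 7,791 + 1,123 = 30,752.
Pro-rata amounts: Machining 1,000.28; Fabrication 798.57; Tooling 1,169.51; Finishing 1,059.00; Logistics 152.65.
After rounding ($1): Machining $1,000; Fabrication $799; Tooling $1,170; Finishing $1,059; Logistics $153. Sum = $4,181.
Difference $4,180 − $4,181 = −$1 applied to largest floor area (Tooling): Tooling becomes $1,169.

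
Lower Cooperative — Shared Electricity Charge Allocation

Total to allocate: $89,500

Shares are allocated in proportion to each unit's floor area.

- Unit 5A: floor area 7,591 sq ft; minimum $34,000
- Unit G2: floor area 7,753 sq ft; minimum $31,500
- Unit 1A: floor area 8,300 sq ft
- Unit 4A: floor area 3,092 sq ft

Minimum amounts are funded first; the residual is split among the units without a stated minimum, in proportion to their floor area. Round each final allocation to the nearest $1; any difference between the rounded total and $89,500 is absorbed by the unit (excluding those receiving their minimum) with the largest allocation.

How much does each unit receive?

Unit 5A: $34,000; Unit G2: $31,500; Unit 1A: $17,486; Unit 4A: $6,514

Guaranteed amounts: Unit 5A $34,000; Unit G2 $31,500. Remaining pool $24,000.
Remaining pool split over remaining floor area 11,392: Unit 1A 17,485.96 → $17,486; Unit 4A 6,514.04 → $6,514.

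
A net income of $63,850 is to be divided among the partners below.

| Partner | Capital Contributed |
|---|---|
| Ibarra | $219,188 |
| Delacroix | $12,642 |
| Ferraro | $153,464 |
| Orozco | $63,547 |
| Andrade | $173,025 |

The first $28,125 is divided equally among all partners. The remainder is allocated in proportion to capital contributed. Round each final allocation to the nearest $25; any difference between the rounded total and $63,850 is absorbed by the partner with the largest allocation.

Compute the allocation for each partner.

Equal tier: $28,125 ÷ 5 = $5,625 apiece.
Remainder $35,725 by capital contributed (total 621,866): Ibarra 12,591.93 → $12,600; Delacroix 726.26 → $725; Ferraro 8,816.21 → $8,825; Orozco 3,650.65 → $3,650; Andrade 9,939.95 → $9,950.
Rounding difference −$25 on remainder applied to Ibarra.
Totals: Ibarra $5,625 + $12,575 = $18,200; Delacroix $5,625 + $725 = $6,350; Ferraro $5,625 + $8,825 = $14,450; Orozco $5,625 + $3,650 = $9,275; Andrade $5,625 + $9,950 = $15,575.

Ibarra: $18,200; Delacroix: $6,350; Ferraro: $14,450; Orozco: $9,275; Andrade: $15,575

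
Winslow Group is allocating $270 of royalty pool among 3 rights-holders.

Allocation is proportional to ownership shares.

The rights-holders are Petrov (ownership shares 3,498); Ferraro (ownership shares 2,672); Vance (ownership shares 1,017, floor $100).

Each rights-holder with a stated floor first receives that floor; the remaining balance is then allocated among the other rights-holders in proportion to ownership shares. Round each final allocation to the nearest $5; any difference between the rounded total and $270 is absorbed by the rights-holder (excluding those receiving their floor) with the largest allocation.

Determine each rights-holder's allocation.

Guaranteed amounts: Vance $100. Balance $170.
Balance split over remaining ownership shares 6,170: Petrov 96.38 → $95; Ferraro 73.62 → $75.

Petrov: $95; Ferraro: $75; Vance: $100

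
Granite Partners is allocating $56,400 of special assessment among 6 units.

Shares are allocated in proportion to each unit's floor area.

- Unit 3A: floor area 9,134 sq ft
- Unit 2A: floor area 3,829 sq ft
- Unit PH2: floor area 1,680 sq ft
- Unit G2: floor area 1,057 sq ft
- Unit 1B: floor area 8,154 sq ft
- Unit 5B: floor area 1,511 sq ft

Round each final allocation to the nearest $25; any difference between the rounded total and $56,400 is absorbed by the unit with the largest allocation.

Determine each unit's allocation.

Unit 3A: $20,325 · Unit 2A: $8,525 · Unit PH2: $3,725 · Unit G2: $2,350 · Unit 1B: $18,125 · Unit 5B: $3,350

Total floor area = 25,365.
Pro-rata amounts: Unit 3A 9,134/25,365 × $56,400 = 20,309.78; Unit 2A 3,829/25,365 × $56,400 = 8,513.92; Unit PH2 1,680/25,365 × $56,400 = 3,735.54; Unit G2 1,057/25,365 × $56,400 = 2,350.28; Unit 1B 8,154/25,365 × $56,400 = 18,130.72; Unit 5B 1,511/25,365 × $56,400 = 3,359.76.
Rounded to nearest $25: Unit 3A $20,300; Unit 2A $8,525; Unit PH2 $3,725; Unit G2 $2,350; Unit 1B $18,125; Unit 5B $3,350. Sum = $56,375.
Difference $56,400 − $56,375 = +$25 applied to largest allocation (Unit 3A): Unit 3A becomes $20,325.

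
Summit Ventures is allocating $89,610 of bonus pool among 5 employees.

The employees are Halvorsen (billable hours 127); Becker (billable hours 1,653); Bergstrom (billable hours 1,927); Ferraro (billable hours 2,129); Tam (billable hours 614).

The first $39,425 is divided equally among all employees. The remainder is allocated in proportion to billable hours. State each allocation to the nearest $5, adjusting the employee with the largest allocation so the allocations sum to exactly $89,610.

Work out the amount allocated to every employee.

Halvorsen: $8,875 · Becker: $20,745 · Bergstrom: $22,880 · Ferraro: $24,450 · Tam: $12,660

First tranche $39,425 split equally: $7,885 each.
Remainder $50,185 by billable hours (total 6,450): Halvorsen 988.14 → $990; Becker 12,861.37 → $12,860; Bergstrom 14,993.26 → $14,995; Ferraro 16,564.94 → $16,565; Tam 4,777.30 → $4,775.
Totals: Halvorsen $7,885 + $990 = $8,875; Becker $7,885 + $12,860 = $20,745; Bergstrom $7,885 + $14,995 = $22,880; Ferraro $7,885 + $16,565 = $24,450; Tam $7,885 + $4,775 = $12,660.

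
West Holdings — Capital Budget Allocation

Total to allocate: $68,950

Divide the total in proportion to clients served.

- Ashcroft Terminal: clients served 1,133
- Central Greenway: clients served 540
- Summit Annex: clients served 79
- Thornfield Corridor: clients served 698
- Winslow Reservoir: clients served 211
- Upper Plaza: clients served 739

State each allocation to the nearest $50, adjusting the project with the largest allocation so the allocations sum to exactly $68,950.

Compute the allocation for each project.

Ashcroft Terminal: $22,950 · Central Greenway: $10,950 · Summit Annex: $1,600 · Thornfield Corridor: $14,150 · Winslow Reservoir: $4,300 · Upper Plaza: $15,000

Sum of clients served: 3,400.
Proportional shares: Ashcroft Terminal 1,133/3,400 × $68,950 = 22,976.57; Central Greenway 540/3,400 × $68,950 = 10,950.88; Summit Annex 79/3,400 × $68,950 = 1,602.07; Thornfield Corridor 698/3,400 × $68,950 = 14,155.03; Winslow Reservoir 211/3,400 × $68,950 = 4,278.96; Upper Plaza 739/3,400 × $68,950 = 14,986.49.
At nearest $50: Ashcroft Terminal $23,000; Central Greenway $10,950; Summit Annex $1,600; Thornfield Corridor $14,150; Winslow Reservoir $4,300; Upper Plaza $15,000. Sum = $69,000.
Difference $68,950 − $69,000 = −$50 applied to largest allocation (Ashcroft Terminal): Ashcroft Terminal becomes $22,950.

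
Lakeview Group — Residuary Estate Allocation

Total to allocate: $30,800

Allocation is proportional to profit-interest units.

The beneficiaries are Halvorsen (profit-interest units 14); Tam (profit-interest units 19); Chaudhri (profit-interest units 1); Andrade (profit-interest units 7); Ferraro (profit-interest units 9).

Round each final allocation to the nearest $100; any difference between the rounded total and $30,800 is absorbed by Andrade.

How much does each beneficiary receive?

Profit-interest units total: 50.
Pro-rata amounts: Halvorsen 14/50 × $30,800 = 8,624.00; Tam 19/50 × $30,800 = 11,704.00; Chaudhri 1/50 × $30,800 = 616.00; Andrade 7/50 × $30,800 = 4,312.00; Ferraro 9/50 × $30,800 = 5,544.00.
After rounding ($100): Halvorsen $8,600; Tam $11,700; Chaudhri $600; Andrade $4,300; Ferraro $5,500. Sum = $30,700.
Difference $30,800 − $30,700 = +$100 applied to Andrade: Andrade becomes $4,400.

Halvorsen: $8,600 · Tam: $11,700 · Chaudhri: $600 · Andrade: $4,400 · Ferraro: $5,500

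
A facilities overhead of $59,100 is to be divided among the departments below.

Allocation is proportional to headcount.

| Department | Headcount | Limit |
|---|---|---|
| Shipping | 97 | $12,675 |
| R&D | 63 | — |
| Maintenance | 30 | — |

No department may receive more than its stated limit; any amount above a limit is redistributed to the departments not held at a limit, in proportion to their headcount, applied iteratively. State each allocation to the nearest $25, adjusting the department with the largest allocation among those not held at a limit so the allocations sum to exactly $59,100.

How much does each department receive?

Shipping: $12,675 · R&D: $31,450 · Maintenance: $14,975

Sum of headcount: 190.
Unconstrained shares: Shipping 30,172.11; R&D 19,596.32; Maintenance 9,331.58.
Held at cap: Shipping ($12,675); residual $46,425 reallocated over remaining headcount 93.
Redistributed shares: R&D 31,449.19 → $31,450; Maintenance 14,975.81 → $14,975.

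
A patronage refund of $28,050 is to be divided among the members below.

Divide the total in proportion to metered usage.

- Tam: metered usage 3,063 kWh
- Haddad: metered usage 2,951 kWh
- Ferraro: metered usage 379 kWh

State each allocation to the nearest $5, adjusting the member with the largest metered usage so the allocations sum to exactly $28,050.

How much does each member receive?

Total metered usage = 3,063 + 2,951 + 379 = 6,393.
Unrounded shares: Tam 13,439.25; Haddad 12,947.84; Ferraro 1,662.90.
Rounded to nearest $5: Tam $13,440; Haddad $12,950; Ferraro $1,665. Sum = $28,055.
Difference $28,050 − $28,055 = −$5 applied to largest metered usage (Tam): Tam becomes $13,435.

Tam: $13,435 | Haddad: $12,950 | Ferraro: $1,665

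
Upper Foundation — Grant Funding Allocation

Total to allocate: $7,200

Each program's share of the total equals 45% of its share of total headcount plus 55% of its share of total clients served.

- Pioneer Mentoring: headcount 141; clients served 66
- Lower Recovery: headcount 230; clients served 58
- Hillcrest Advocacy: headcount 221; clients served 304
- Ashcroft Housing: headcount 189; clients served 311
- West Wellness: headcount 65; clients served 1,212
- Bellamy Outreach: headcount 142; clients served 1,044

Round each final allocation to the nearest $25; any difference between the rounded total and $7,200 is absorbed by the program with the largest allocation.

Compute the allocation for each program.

Pioneer Mentoring: $550 | Lower Recovery: $825 | Hillcrest Advocacy: $1,125 | Ashcroft Housing: $1,025 | West Wellness: $1,825 | Bellamy Outreach: $1,850

Headcount total 988; clients served total 2,995.
Composite weights (45% headcount + 55% clients served): Pioneer Mentoring 0.0763; Lower Recovery 0.1154; Hillcrest Advocacy 0.1565; Ashcroft Housing 0.1432; West Wellness 0.2522; Bellamy Outreach 0.2564.
Unrounded shares: Pioneer Mentoring 549.65; Lower Recovery 830.94; Hillcrest Advocacy 1,126.69; Ashcroft Housing 1,031.00; West Wellness 1,815.67; Bellamy Outreach 1,846.05.
Rounded to nearest $25: Pioneer Mentoring $550; Lower Recovery $825; Hillcrest Advocacy $1,125; Ashcroft Housing $1,025; West Wellness $1,825; Bellamy Outreach $1,850. Sum = $7,200.
No rounding difference to absorb.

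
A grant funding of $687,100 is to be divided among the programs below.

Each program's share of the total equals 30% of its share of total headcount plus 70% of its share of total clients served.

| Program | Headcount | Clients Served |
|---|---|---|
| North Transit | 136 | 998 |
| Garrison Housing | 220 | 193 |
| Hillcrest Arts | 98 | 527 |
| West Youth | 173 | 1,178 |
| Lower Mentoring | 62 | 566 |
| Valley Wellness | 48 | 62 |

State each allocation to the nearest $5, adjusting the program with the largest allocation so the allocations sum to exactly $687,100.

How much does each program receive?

North Transit: $174,250 · Garrison Housing: $87,875 · Hillcrest Arts: $99,335 · West Youth: $209,165 · Lower Mentoring: $94,590 · Valley Wellness: $21,885

Totals — headcount 737, clients served 3,524.
Blended shares (30% headcount + 70% clients served): North Transit 0.2536; Garrison Housing 0.1279; Hillcrest Arts 0.1446; West Youth 0.3044; Lower Mentoring 0.1377; Valley Wellness 0.0319.
Pro-rata amounts: North Transit 174,248.70; Garrison Housing 87,872.78; Hillcrest Arts 99,336.54; West Youth 209,164.29; Lower Mentoring 94,590.66; Valley Wellness 21,887.04.
At nearest $5: North Transit $174,250; Garrison Housing $87,875; Hillcrest Arts $99,335; West Youth $209,165; Lower Mentoring $94,590; Valley Wellness $21,885. Sum = $687,100.
Sum already equals the total — no adjustment.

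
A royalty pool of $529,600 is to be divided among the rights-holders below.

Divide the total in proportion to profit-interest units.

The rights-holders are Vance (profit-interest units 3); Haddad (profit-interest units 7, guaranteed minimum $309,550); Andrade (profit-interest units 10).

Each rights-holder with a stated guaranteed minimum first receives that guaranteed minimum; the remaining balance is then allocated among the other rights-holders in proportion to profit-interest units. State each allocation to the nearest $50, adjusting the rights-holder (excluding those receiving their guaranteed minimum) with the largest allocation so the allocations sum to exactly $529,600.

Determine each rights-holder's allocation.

Guaranteed amounts: Haddad $309,550. Residual $220,050.
Residual split over remaining profit-interest units 13: Vance 50,780.77 → $50,800; Andrade 169,269.23 → $169,250.

Vance: $50,800 · Haddad: $309,550 · Andrade: $169,250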